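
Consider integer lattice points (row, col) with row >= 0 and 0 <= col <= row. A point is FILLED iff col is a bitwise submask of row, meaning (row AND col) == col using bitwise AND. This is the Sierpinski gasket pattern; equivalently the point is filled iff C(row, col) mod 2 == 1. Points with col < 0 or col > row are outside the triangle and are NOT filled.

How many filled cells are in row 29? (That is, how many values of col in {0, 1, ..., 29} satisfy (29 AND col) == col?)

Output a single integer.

Answer: 16

Derivation:
29 in binary = 11101
popcount(29) = number of 1-bits in 11101 = 4
A col c satisfies (29 AND c) == c iff every set bit of c is also set in 29; each of the 4 set bits of 29 can independently be on or off in c.
count = 2^4 = 16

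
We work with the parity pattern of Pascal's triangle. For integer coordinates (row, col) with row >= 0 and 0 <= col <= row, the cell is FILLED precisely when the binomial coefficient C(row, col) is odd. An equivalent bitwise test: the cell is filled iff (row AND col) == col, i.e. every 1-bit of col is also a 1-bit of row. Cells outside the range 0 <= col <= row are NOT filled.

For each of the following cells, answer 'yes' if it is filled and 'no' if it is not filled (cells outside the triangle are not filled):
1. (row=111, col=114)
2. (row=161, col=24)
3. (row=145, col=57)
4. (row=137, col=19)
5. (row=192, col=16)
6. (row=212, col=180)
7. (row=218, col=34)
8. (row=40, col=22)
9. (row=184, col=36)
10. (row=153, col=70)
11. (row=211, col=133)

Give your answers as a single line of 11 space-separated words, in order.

(111,114): col outside [0, 111] -> not filled
(161,24): row=0b10100001, col=0b11000, row AND col = 0b0 = 0; 0 != 24 -> empty
(145,57): row=0b10010001, col=0b111001, row AND col = 0b10001 = 17; 17 != 57 -> empty
(137,19): row=0b10001001, col=0b10011, row AND col = 0b1 = 1; 1 != 19 -> empty
(192,16): row=0b11000000, col=0b10000, row AND col = 0b0 = 0; 0 != 16 -> empty
(212,180): row=0b11010100, col=0b10110100, row AND col = 0b10010100 = 148; 148 != 180 -> empty
(218,34): row=0b11011010, col=0b100010, row AND col = 0b10 = 2; 2 != 34 -> empty
(40,22): row=0b101000, col=0b10110, row AND col = 0b0 = 0; 0 != 22 -> empty
(184,36): row=0b10111000, col=0b100100, row AND col = 0b100000 = 32; 32 != 36 -> empty
(153,70): row=0b10011001, col=0b1000110, row AND col = 0b0 = 0; 0 != 70 -> empty
(211,133): row=0b11010011, col=0b10000101, row AND col = 0b10000001 = 129; 129 != 133 -> empty

Answer: no no no no no no no no no no no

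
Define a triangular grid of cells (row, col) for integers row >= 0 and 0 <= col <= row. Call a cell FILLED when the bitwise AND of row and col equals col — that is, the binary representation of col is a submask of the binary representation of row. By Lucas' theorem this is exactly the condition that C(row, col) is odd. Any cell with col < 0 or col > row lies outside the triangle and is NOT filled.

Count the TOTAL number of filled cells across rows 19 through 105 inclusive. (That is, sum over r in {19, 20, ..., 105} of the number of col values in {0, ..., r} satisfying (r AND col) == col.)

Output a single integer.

Answer: 1256

Derivation:
r19=10011 pc3: +8 =8
r20=10100 pc2: +4 =12
r21=10101 pc3: +8 =20
r22=10110 pc3: +8 =28
r23=10111 pc4: +16 =44
r24=11000 pc2: +4 =48
r25=11001 pc3: +8 =56
r26=11010 pc3: +8 =64
r27=11011 pc4: +16 =80
r28=11100 pc3: +8 =88
r29=11101 pc4: +16 =104
r30=11110 pc4: +16 =120
r31=11111 pc5: +32 =152
r32=100000 pc1: +2 =154
r33=100001 pc2: +4 =158
r34=100010 pc2: +4 =162
r35=100011 pc3: +8 =170
r36=100100 pc2: +4 =174
r37=100101 pc3: +8 =182
r38=100110 pc3: +8 =190
r39=100111 pc4: +16 =206
r40=101000 pc2: +4 =210
r41=101001 pc3: +8 =218
r42=101010 pc3: +8 =226
r43=101011 pc4: +16 =242
r44=101100 pc3: +8 =250
r45=101101 pc4: +16 =266
r46=101110 pc4: +16 =282
r47=101111 pc5: +32 =314
r48=110000 pc2: +4 =318
r49=110001 pc3: +8 =326
r50=110010 pc3: +8 =334
r51=110011 pc4: +16 =350
r52=110100 pc3: +8 =358
r53=110101 pc4: +16 =374
r54=110110 pc4: +16 =390
r55=110111 pc5: +32 =422
r56=111000 pc3: +8 =430
r57=111001 pc4: +16 =446
r58=111010 pc4: +16 =462
r59=111011 pc5: +32 =494
r60=111100 pc4: +16 =510
r61=111101 pc5: +32 =542
r62=111110 pc5: +32 =574
r63=111111 pc6: +64 =638
r64=1000000 pc1: +2 =640
r65=1000001 pc2: +4 =644
r66=1000010 pc2: +4 =648
r67=1000011 pc3: +8 =656
r68=1000100 pc2: +4 =660
r69=1000101 pc3: +8 =668
r70=1000110 pc3: +8 =676
r71=1000111 pc4: +16 =692
r72=1001000 pc2: +4 =696
r73=1001001 pc3: +8 =704
r74=1001010 pc3: +8 =712
r75=1001011 pc4: +16 =728
r76=1001100 pc3: +8 =736
r77=1001101 pc4: +16 =752
r78=1001110 pc4: +16 =768
r79=1001111 pc5: +32 =800
r80=1010000 pc2: +4 =804
r81=1010001 pc3: +8 =812
r82=1010010 pc3: +8 =820
r83=1010011 pc4: +16 =836
r84=1010100 pc3: +8 =844
r85=1010101 pc4: +16 =860
r86=1010110 pc4: +16 =876
r87=1010111 pc5: +32 =908
r88=1011000 pc3: +8 =916
r89=1011001 pc4: +16 =932
r90=1011010 pc4: +16 =948
r91=1011011 pc5: +32 =980
r92=1011100 pc4: +16 =996
r93=1011101 pc5: +32 =1028
r94=1011110 pc5: +32 =1060
r95=1011111 pc6: +64 =1124
r96=1100000 pc2: +4 =1128
r97=1100001 pc3: +8 =1136
r98=1100010 pc3: +8 =1144
r99=1100011 pc4: +16 =1160
r100=1100100 pc3: +8 =1168
r101=1100101 pc4: +16 =1184
r102=1100110 pc4: +16 =1200
r103=1100111 pc5: +32 =1232
r104=1101000 pc3: +8 =1240
r105=1101001 pc4: +16 =1256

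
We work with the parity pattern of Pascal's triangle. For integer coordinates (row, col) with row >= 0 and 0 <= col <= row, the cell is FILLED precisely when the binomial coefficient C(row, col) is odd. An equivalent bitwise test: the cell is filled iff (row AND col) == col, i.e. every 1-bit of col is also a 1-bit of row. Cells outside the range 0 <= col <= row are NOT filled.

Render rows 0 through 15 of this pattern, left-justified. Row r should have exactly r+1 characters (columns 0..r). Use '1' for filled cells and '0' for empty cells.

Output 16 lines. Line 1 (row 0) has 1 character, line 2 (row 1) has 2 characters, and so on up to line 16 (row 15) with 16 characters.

Answer: 1
11
101
1111
10001
110011
1010101
11111111
100000001
1100000011
10100000101
111100001111
1000100010001
11001100110011
101010101010101
1111111111111111

Derivation:
r0=0: 1
r1=1: 11
r2=10: 101
r3=11: 1111
r4=100: 10001
r5=101: 110011
r6=110: 1010101
r7=111: 11111111
r8=1000: 100000001
r9=1001: 1100000011
r10=1010: 10100000101
r11=1011: 111100001111
r12=1100: 1000100010001
r13=1101: 11001100110011
r14=1110: 101010101010101
r15=1111: 1111111111111111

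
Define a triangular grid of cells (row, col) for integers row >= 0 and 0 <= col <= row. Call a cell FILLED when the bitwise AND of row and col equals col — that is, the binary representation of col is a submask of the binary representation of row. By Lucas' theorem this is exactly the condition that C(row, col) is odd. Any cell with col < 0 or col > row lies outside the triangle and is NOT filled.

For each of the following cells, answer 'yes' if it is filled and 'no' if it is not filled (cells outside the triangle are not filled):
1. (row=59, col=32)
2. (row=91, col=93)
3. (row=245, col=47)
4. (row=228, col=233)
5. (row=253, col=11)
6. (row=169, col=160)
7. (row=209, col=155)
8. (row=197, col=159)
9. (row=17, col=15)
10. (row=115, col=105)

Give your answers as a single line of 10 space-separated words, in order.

(59,32): row=0b111011, col=0b100000, row AND col = 0b100000 = 32; 32 == 32 -> filled
(91,93): col outside [0, 91] -> not filled
(245,47): row=0b11110101, col=0b101111, row AND col = 0b100101 = 37; 37 != 47 -> empty
(228,233): col outside [0, 228] -> not filled
(253,11): row=0b11111101, col=0b1011, row AND col = 0b1001 = 9; 9 != 11 -> empty
(169,160): row=0b10101001, col=0b10100000, row AND col = 0b10100000 = 160; 160 == 160 -> filled
(209,155): row=0b11010001, col=0b10011011, row AND col = 0b10010001 = 145; 145 != 155 -> empty
(197,159): row=0b11000101, col=0b10011111, row AND col = 0b10000101 = 133; 133 != 159 -> empty
(17,15): row=0b10001, col=0b1111, row AND col = 0b1 = 1; 1 != 15 -> empty
(115,105): row=0b1110011, col=0b1101001, row AND col = 0b1100001 = 97; 97 != 105 -> empty

Answer: yes no no no no yes no no no no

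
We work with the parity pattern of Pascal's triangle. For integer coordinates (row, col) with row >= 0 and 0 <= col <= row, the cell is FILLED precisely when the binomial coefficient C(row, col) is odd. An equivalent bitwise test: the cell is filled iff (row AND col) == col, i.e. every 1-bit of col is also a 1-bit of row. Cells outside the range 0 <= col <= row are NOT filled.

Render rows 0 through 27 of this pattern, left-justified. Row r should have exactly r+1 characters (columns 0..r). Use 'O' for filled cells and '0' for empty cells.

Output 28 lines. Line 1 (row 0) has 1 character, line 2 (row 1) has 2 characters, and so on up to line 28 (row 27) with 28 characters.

r0=0: O
r1=1: OO
r2=10: O0O
r3=11: OOOO
r4=100: O000O
r5=101: OO00OO
r6=110: O0O0O0O
r7=111: OOOOOOOO
r8=1000: O0000000O
r9=1001: OO000000OO
r10=1010: O0O00000O0O
r11=1011: OOOO0000OOOO
r12=1100: O000O000O000O
r13=1101: OO00OO00OO00OO
r14=1110: O0O0O0O0O0O0O0O
r15=1111: OOOOOOOOOOOOOOOO
r16=10000: O000000000000000O
r17=10001: OO00000000000000OO
r18=10010: O0O0000000000000O0O
r19=10011: OOOO000000000000OOOO
r20=10100: O000O00000000000O000O
r21=10101: OO00OO0000000000OO00OO
r22=10110: O0O0O0O000000000O0O0O0O
r23=10111: OOOOOOOO00000000OOOOOOOO
r24=11000: O0000000O0000000O0000000O
r25=11001: OO000000OO000000OO000000OO
r26=11010: O0O00000O0O00000O0O00000O0O
r27=11011: OOOO0000OOOO0000OOOO0000OOOO

Answer: O
OO
O0O
OOOO
O000O
OO00OO
O0O0O0O
OOOOOOOO
O0000000O
OO000000OO
O0O00000O0O
OOOO0000OOOO
O000O000O000O
OO00OO00OO00OO
O0O0O0O0O0O0O0O
OOOOOOOOOOOOOOOO
O000000000000000O
OO00000000000000OO
O0O0000000000000O0O
OOOO000000000000OOOO
O000O00000000000O000O
OO00OO0000000000OO00OO
O0O0O0O000000000O0O0O0O
OOOOOOOO00000000OOOOOOOO
O0000000O0000000O0000000O
OO000000OO000000OO000000OO
O0O00000O0O00000O0O00000O0O
OOOO0000OOOO0000OOOO0000OOOO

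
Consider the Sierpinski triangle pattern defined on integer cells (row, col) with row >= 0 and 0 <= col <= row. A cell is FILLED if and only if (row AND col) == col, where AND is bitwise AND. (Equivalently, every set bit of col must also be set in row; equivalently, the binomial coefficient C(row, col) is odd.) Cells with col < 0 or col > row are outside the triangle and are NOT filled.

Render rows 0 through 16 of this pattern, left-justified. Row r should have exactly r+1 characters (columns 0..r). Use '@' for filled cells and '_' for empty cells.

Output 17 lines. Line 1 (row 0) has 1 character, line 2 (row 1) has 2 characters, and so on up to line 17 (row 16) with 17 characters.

Answer: @
@@
@_@
@@@@
@___@
@@__@@
@_@_@_@
@@@@@@@@
@_______@
@@______@@
@_@_____@_@
@@@@____@@@@
@___@___@___@
@@__@@__@@__@@
@_@_@_@_@_@_@_@
@@@@@@@@@@@@@@@@
@_______________@

Derivation:
r0=0: @
r1=1: @@
r2=10: @_@
r3=11: @@@@
r4=100: @___@
r5=101: @@__@@
r6=110: @_@_@_@
r7=111: @@@@@@@@
r8=1000: @_______@
r9=1001: @@______@@
r10=1010: @_@_____@_@
r11=1011: @@@@____@@@@
r12=1100: @___@___@___@
r13=1101: @@__@@__@@__@@
r14=1110: @_@_@_@_@_@_@_@
r15=1111: @@@@@@@@@@@@@@@@
r16=10000: @_______________@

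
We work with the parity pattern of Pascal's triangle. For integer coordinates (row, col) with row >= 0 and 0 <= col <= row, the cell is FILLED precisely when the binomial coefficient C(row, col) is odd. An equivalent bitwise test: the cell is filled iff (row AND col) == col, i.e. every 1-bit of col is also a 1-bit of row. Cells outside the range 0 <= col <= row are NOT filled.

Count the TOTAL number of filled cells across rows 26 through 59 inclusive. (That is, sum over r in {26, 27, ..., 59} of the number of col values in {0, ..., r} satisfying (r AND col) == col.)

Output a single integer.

Answer: 438

Derivation:
r26=11010 pc3: +8 =8
r27=11011 pc4: +16 =24
r28=11100 pc3: +8 =32
r29=11101 pc4: +16 =48
r30=11110 pc4: +16 =64
r31=11111 pc5: +32 =96
r32=100000 pc1: +2 =98
r33=100001 pc2: +4 =102
r34=100010 pc2: +4 =106
r35=100011 pc3: +8 =114
r36=100100 pc2: +4 =118
r37=100101 pc3: +8 =126
r38=100110 pc3: +8 =134
r39=100111 pc4: +16 =150
r40=101000 pc2: +4 =154
r41=101001 pc3: +8 =162
r42=101010 pc3: +8 =170
r43=101011 pc4: +16 =186
r44=101100 pc3: +8 =194
r45=101101 pc4: +16 =210
r46=101110 pc4: +16 =226
r47=101111 pc5: +32 =258
r48=110000 pc2: +4 =262
r49=110001 pc3: +8 =270
r50=110010 pc3: +8 =278
r51=110011 pc4: +16 =294
r52=110100 pc3: +8 =302
r53=110101 pc4: +16 =318
r54=110110 pc4: +16 =334
r55=110111 pc5: +32 =366
r56=111000 pc3: +8 =374
r57=111001 pc4: +16 =390
r58=111010 pc4: +16 =406
r59=111011 pc5: +32 =438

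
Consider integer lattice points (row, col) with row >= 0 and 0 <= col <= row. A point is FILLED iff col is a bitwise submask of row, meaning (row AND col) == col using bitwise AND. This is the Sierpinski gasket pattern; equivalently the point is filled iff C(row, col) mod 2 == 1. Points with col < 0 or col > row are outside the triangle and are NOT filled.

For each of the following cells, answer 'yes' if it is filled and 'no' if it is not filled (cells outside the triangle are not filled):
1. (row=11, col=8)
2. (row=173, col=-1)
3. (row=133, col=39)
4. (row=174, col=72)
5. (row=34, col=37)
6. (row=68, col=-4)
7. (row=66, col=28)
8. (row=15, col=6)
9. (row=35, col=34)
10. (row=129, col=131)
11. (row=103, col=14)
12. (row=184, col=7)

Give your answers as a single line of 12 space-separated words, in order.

Answer: yes no no no no no no yes yes no no no

Derivation:
(11,8): row=0b1011, col=0b1000, row AND col = 0b1000 = 8; 8 == 8 -> filled
(173,-1): col outside [0, 173] -> not filled
(133,39): row=0b10000101, col=0b100111, row AND col = 0b101 = 5; 5 != 39 -> empty
(174,72): row=0b10101110, col=0b1001000, row AND col = 0b1000 = 8; 8 != 72 -> empty
(34,37): col outside [0, 34] -> not filled
(68,-4): col outside [0, 68] -> not filled
(66,28): row=0b1000010, col=0b11100, row AND col = 0b0 = 0; 0 != 28 -> empty
(15,6): row=0b1111, col=0b110, row AND col = 0b110 = 6; 6 == 6 -> filled
(35,34): row=0b100011, col=0b100010, row AND col = 0b100010 = 34; 34 == 34 -> filled
(129,131): col outside [0, 129] -> not filled
(103,14): row=0b1100111, col=0b1110, row AND col = 0b110 = 6; 6 != 14 -> empty
(184,7): row=0b10111000, col=0b111, row AND col = 0b0 = 0; 0 != 7 -> empty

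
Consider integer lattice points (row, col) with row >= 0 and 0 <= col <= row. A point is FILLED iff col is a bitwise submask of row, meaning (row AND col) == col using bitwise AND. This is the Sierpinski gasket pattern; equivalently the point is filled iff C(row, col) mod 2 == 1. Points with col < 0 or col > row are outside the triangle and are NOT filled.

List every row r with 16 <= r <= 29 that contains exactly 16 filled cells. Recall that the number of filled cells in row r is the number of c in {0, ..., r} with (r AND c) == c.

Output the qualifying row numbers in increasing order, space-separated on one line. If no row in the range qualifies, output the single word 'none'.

Answer: 23 27 29

Derivation:
Row r has 2^popcount(r) filled cells, so we need popcount(r) = log2(16) = 4.
Scan r = 16..29 and keep those with exactly 4 one-bits:
r=16=10000 popcount=1 -> skip
r=17=10001 popcount=2 -> skip
r=18=10010 popcount=2 -> skip
r=19=10011 popcount=3 -> skip
r=20=10100 popcount=2 -> skip
r=21=10101 popcount=3 -> skip
r=22=10110 popcount=3 -> skip
r=23=10111 popcount=4 -> KEEP
r=24=11000 popcount=2 -> skip
r=25=11001 popcount=3 -> skip
r=26=11010 popcount=3 -> skip
r=27=11011 popcount=4 -> KEEP
r=28=11100 popcount=3 -> skip
r=29=11101 popcount=4 -> KEEP
Kept rows: 23 27 29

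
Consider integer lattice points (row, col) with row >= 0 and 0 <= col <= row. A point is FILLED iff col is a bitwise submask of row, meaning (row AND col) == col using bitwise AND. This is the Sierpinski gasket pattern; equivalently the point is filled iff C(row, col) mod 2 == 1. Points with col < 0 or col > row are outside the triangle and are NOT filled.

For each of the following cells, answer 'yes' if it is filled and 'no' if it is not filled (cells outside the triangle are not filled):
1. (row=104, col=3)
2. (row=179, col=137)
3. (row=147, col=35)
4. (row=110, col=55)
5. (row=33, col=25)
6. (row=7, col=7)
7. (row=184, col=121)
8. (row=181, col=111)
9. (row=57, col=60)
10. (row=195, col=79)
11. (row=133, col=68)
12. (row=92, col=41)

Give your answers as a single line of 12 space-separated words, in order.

Answer: no no no no no yes no no no no no no

Derivation:
(104,3): row=0b1101000, col=0b11, row AND col = 0b0 = 0; 0 != 3 -> empty
(179,137): row=0b10110011, col=0b10001001, row AND col = 0b10000001 = 129; 129 != 137 -> empty
(147,35): row=0b10010011, col=0b100011, row AND col = 0b11 = 3; 3 != 35 -> empty
(110,55): row=0b1101110, col=0b110111, row AND col = 0b100110 = 38; 38 != 55 -> empty
(33,25): row=0b100001, col=0b11001, row AND col = 0b1 = 1; 1 != 25 -> empty
(7,7): row=0b111, col=0b111, row AND col = 0b111 = 7; 7 == 7 -> filled
(184,121): row=0b10111000, col=0b1111001, row AND col = 0b111000 = 56; 56 != 121 -> empty
(181,111): row=0b10110101, col=0b1101111, row AND col = 0b100101 = 37; 37 != 111 -> empty
(57,60): col outside [0, 57] -> not filled
(195,79): row=0b11000011, col=0b1001111, row AND col = 0b1000011 = 67; 67 != 79 -> empty
(133,68): row=0b10000101, col=0b1000100, row AND col = 0b100 = 4; 4 != 68 -> empty
(92,41): row=0b1011100, col=0b101001, row AND col = 0b1000 = 8; 8 != 41 -> empty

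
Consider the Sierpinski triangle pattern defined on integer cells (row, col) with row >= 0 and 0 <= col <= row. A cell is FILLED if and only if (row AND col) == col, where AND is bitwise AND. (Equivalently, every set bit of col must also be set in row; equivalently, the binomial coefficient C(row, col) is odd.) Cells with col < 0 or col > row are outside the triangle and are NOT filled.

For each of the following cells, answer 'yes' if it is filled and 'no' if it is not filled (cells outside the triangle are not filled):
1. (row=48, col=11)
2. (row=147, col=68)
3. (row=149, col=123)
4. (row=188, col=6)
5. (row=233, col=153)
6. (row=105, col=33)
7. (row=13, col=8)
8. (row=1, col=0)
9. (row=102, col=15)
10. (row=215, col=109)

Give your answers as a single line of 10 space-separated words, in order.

(48,11): row=0b110000, col=0b1011, row AND col = 0b0 = 0; 0 != 11 -> empty
(147,68): row=0b10010011, col=0b1000100, row AND col = 0b0 = 0; 0 != 68 -> empty
(149,123): row=0b10010101, col=0b1111011, row AND col = 0b10001 = 17; 17 != 123 -> empty
(188,6): row=0b10111100, col=0b110, row AND col = 0b100 = 4; 4 != 6 -> empty
(233,153): row=0b11101001, col=0b10011001, row AND col = 0b10001001 = 137; 137 != 153 -> empty
(105,33): row=0b1101001, col=0b100001, row AND col = 0b100001 = 33; 33 == 33 -> filled
(13,8): row=0b1101, col=0b1000, row AND col = 0b1000 = 8; 8 == 8 -> filled
(1,0): row=0b1, col=0b0, row AND col = 0b0 = 0; 0 == 0 -> filled
(102,15): row=0b1100110, col=0b1111, row AND col = 0b110 = 6; 6 != 15 -> empty
(215,109): row=0b11010111, col=0b1101101, row AND col = 0b1000101 = 69; 69 != 109 -> empty

Answer: no no no no no yes yes yes no no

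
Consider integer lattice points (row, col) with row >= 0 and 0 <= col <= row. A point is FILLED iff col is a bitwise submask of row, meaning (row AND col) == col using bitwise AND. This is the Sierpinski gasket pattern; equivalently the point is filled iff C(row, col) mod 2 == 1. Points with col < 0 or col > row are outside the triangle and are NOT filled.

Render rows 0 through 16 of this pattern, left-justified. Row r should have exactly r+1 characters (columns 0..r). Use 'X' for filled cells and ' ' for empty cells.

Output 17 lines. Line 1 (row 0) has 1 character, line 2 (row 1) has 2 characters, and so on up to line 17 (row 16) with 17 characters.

Answer: X
XX
X X
XXXX
X   X
XX  XX
X X X X
XXXXXXXX
X       X
XX      XX
X X     X X
XXXX    XXXX
X   X   X   X
XX  XX  XX  XX
X X X X X X X X
XXXXXXXXXXXXXXXX
X               X

Derivation:
r0=0: X
r1=1: XX
r2=10: X X
r3=11: XXXX
r4=100: X   X
r5=101: XX  XX
r6=110: X X X X
r7=111: XXXXXXXX
r8=1000: X       X
r9=1001: XX      XX
r10=1010: X X     X X
r11=1011: XXXX    XXXX
r12=1100: X   X   X   X
r13=1101: XX  XX  XX  XX
r14=1110: X X X X X X X X
r15=1111: XXXXXXXXXXXXXXXX
r16=10000: X               X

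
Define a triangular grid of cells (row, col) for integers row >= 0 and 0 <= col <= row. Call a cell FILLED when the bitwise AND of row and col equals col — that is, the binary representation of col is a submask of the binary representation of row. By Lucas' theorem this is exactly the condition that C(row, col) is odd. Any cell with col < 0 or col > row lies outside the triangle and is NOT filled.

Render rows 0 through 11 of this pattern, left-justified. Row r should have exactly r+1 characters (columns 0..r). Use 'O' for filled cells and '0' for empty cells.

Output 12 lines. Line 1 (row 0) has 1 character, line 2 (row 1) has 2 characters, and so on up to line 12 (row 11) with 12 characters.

Answer: O
OO
O0O
OOOO
O000O
OO00OO
O0O0O0O
OOOOOOOO
O0000000O
OO000000OO
O0O00000O0O
OOOO0000OOOO

Derivation:
r0=0: O
r1=1: OO
r2=10: O0O
r3=11: OOOO
r4=100: O000O
r5=101: OO00OO
r6=110: O0O0O0O
r7=111: OOOOOOOO
r8=1000: O0000000O
r9=1001: OO000000OO
r10=1010: O0O00000O0O
r11=1011: OOOO0000OOOO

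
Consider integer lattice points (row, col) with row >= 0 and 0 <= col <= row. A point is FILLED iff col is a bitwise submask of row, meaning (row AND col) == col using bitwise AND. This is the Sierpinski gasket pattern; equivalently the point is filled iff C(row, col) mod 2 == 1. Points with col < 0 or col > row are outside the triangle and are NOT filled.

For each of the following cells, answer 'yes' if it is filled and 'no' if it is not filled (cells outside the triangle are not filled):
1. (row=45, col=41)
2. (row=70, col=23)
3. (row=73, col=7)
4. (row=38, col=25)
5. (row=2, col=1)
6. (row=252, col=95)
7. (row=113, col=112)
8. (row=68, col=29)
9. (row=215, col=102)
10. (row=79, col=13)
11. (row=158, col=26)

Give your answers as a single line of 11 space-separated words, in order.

Answer: yes no no no no no yes no no yes yes

Derivation:
(45,41): row=0b101101, col=0b101001, row AND col = 0b101001 = 41; 41 == 41 -> filled
(70,23): row=0b1000110, col=0b10111, row AND col = 0b110 = 6; 6 != 23 -> empty
(73,7): row=0b1001001, col=0b111, row AND col = 0b1 = 1; 1 != 7 -> empty
(38,25): row=0b100110, col=0b11001, row AND col = 0b0 = 0; 0 != 25 -> empty
(2,1): row=0b10, col=0b1, row AND col = 0b0 = 0; 0 != 1 -> empty
(252,95): row=0b11111100, col=0b1011111, row AND col = 0b1011100 = 92; 92 != 95 -> empty
(113,112): row=0b1110001, col=0b1110000, row AND col = 0b1110000 = 112; 112 == 112 -> filled
(68,29): row=0b1000100, col=0b11101, row AND col = 0b100 = 4; 4 != 29 -> empty
(215,102): row=0b11010111, col=0b1100110, row AND col = 0b1000110 = 70; 70 != 102 -> empty
(79,13): row=0b1001111, col=0b1101, row AND col = 0b1101 = 13; 13 == 13 -> filled
(158,26): row=0b10011110, col=0b11010, row AND col = 0b11010 = 26; 26 == 26 -> filled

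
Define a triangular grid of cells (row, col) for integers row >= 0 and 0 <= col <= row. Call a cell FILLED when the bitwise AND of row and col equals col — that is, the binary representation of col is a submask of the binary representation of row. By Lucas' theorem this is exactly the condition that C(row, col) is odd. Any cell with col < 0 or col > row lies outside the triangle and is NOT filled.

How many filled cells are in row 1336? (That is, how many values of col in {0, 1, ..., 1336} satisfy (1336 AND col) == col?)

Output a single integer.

Answer: 32

Derivation:
1336 in binary = 10100111000
popcount(1336) = number of 1-bits in 10100111000 = 5
A col c satisfies (1336 AND c) == c iff every set bit of c is also set in 1336; each of the 5 set bits of 1336 can independently be on or off in c.
count = 2^5 = 32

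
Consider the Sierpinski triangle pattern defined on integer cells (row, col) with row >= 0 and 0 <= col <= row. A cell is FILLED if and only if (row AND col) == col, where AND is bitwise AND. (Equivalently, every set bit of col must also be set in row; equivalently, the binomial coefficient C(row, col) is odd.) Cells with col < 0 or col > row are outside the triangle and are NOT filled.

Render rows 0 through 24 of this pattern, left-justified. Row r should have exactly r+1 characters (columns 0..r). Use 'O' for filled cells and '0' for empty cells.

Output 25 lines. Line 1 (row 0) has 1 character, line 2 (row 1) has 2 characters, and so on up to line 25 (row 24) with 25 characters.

Answer: O
OO
O0O
OOOO
O000O
OO00OO
O0O0O0O
OOOOOOOO
O0000000O
OO000000OO
O0O00000O0O
OOOO0000OOOO
O000O000O000O
OO00OO00OO00OO
O0O0O0O0O0O0O0O
OOOOOOOOOOOOOOOO
O000000000000000O
OO00000000000000OO
O0O0000000000000O0O
OOOO000000000000OOOO
O000O00000000000O000O
OO00OO0000000000OO00OO
O0O0O0O000000000O0O0O0O
OOOOOOOO00000000OOOOOOOO
O0000000O0000000O0000000O

Derivation:
r0=0: O
r1=1: OO
r2=10: O0O
r3=11: OOOO
r4=100: O000O
r5=101: OO00OO
r6=110: O0O0O0O
r7=111: OOOOOOOO
r8=1000: O0000000O
r9=1001: OO000000OO
r10=1010: O0O00000O0O
r11=1011: OOOO0000OOOO
r12=1100: O000O000O000O
r13=1101: OO00OO00OO00OO
r14=1110: O0O0O0O0O0O0O0O
r15=1111: OOOOOOOOOOOOOOOO
r16=10000: O000000000000000O
r17=10001: OO00000000000000OO
r18=10010: O0O0000000000000O0O
r19=10011: OOOO000000000000OOOO
r20=10100: O000O00000000000O000O
r21=10101: OO00OO0000000000OO00OO
r22=10110: O0O0O0O000000000O0O0O0O
r23=10111: OOOOOOOO00000000OOOOOOOO
r24=11000: O0000000O0000000O0000000O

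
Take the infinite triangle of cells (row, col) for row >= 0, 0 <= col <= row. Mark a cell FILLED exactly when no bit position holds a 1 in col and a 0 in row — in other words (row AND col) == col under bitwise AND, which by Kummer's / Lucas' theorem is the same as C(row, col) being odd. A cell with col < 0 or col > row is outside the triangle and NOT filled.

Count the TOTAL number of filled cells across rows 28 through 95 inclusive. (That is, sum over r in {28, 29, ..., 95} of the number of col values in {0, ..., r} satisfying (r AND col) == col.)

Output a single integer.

r28=11100 pc3: +8 =8
r29=11101 pc4: +16 =24
r30=11110 pc4: +16 =40
r31=11111 pc5: +32 =72
r32=100000 pc1: +2 =74
r33=100001 pc2: +4 =78
r34=100010 pc2: +4 =82
r35=100011 pc3: +8 =90
r36=100100 pc2: +4 =94
r37=100101 pc3: +8 =102
r38=100110 pc3: +8 =110
r39=100111 pc4: +16 =126
r40=101000 pc2: +4 =130
r41=101001 pc3: +8 =138
r42=101010 pc3: +8 =146
r43=101011 pc4: +16 =162
r44=101100 pc3: +8 =170
r45=101101 pc4: +16 =186
r46=101110 pc4: +16 =202
r47=101111 pc5: +32 =234
r48=110000 pc2: +4 =238
r49=110001 pc3: +8 =246
r50=110010 pc3: +8 =254
r51=110011 pc4: +16 =270
r52=110100 pc3: +8 =278
r53=110101 pc4: +16 =294
r54=110110 pc4: +16 =310
r55=110111 pc5: +32 =342
r56=111000 pc3: +8 =350
r57=111001 pc4: +16 =366
r58=111010 pc4: +16 =382
r59=111011 pc5: +32 =414
r60=111100 pc4: +16 =430
r61=111101 pc5: +32 =462
r62=111110 pc5: +32 =494
r63=111111 pc6: +64 =558
r64=1000000 pc1: +2 =560
r65=1000001 pc2: +4 =564
r66=1000010 pc2: +4 =568
r67=1000011 pc3: +8 =576
r68=1000100 pc2: +4 =580
r69=1000101 pc3: +8 =588
r70=1000110 pc3: +8 =596
r71=1000111 pc4: +16 =612
r72=1001000 pc2: +4 =616
r73=1001001 pc3: +8 =624
r74=1001010 pc3: +8 =632
r75=1001011 pc4: +16 =648
r76=1001100 pc3: +8 =656
r77=1001101 pc4: +16 =672
r78=1001110 pc4: +16 =688
r79=1001111 pc5: +32 =720
r80=1010000 pc2: +4 =724
r81=1010001 pc3: +8 =732
r82=1010010 pc3: +8 =740
r83=1010011 pc4: +16 =756
r84=1010100 pc3: +8 =764
r85=1010101 pc4: +16 =780
r86=1010110 pc4: +16 =796
r87=1010111 pc5: +32 =828
r88=1011000 pc3: +8 =836
r89=1011001 pc4: +16 =852
r90=1011010 pc4: +16 =868
r91=1011011 pc5: +32 =900
r92=1011100 pc4: +16 =916
r93=1011101 pc5: +32 =948
r94=1011110 pc5: +32 =980
r95=1011111 pc6: +64 =1044

Answer: 1044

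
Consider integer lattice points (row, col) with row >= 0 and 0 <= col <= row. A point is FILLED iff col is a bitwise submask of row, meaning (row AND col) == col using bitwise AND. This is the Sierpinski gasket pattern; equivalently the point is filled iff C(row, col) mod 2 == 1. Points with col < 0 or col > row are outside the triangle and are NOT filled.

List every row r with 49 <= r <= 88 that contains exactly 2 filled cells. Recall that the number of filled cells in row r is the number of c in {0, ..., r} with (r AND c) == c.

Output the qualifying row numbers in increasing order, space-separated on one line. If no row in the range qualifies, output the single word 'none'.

Answer: 64

Derivation:
Row r has 2^popcount(r) filled cells, so we need popcount(r) = log2(2) = 1.
Scan r = 49..88 and keep those with exactly 1 one-bits:
r=49=110001 popcount=3 -> skip
r=50=110010 popcount=3 -> skip
r=51=110011 popcount=4 -> skip
r=52=110100 popcount=3 -> skip
r=53=110101 popcount=4 -> skip
r=54=110110 popcount=4 -> skip
r=55=110111 popcount=5 -> skip
r=56=111000 popcount=3 -> skip
r=57=111001 popcount=4 -> skip
r=58=111010 popcount=4 -> skip
r=59=111011 popcount=5 -> skip
r=60=111100 popcount=4 -> skip
r=61=111101 popcount=5 -> skip
r=62=111110 popcount=5 -> skip
r=63=111111 popcount=6 -> skip
r=64=1000000 popcount=1 -> KEEP
r=65=1000001 popcount=2 -> skip
r=66=1000010 popcount=2 -> skip
r=67=1000011 popcount=3 -> skip
r=68=1000100 popcount=2 -> skip
r=69=1000101 popcount=3 -> skip
r=70=1000110 popcount=3 -> skip
r=71=1000111 popcount=4 -> skip
r=72=1001000 popcount=2 -> skip
r=73=1001001 popcount=3 -> skip
r=74=1001010 popcount=3 -> skip
r=75=1001011 popcount=4 -> skip
r=76=1001100 popcount=3 -> skip
r=77=1001101 popcount=4 -> skip
r=78=1001110 popcount=4 -> skip
r=79=1001111 popcount=5 -> skip
r=80=1010000 popcount=2 -> skip
r=81=1010001 popcount=3 -> skip
r=82=1010010 popcount=3 -> skip
r=83=1010011 popcount=4 -> skip
r=84=1010100 popcount=3 -> skip
r=85=1010101 popcount=4 -> skip
r=86=1010110 popcount=4 -> skip
r=87=1010111 popcount=5 -> skip
r=88=1011000 popcount=3 -> skip
Kept rows: 64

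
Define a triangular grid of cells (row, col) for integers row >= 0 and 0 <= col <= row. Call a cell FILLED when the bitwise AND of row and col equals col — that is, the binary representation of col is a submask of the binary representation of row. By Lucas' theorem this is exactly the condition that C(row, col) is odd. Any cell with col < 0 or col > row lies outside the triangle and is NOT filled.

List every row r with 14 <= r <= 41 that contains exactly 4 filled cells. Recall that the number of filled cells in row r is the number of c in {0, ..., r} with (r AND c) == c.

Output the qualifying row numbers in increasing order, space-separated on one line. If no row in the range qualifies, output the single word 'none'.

Answer: 17 18 20 24 33 34 36 40

Derivation:
Row r has 2^popcount(r) filled cells, so we need popcount(r) = log2(4) = 2.
Scan r = 14..41 and keep those with exactly 2 one-bits:
r=14=1110 popcount=3 -> skip
r=15=1111 popcount=4 -> skip
r=16=10000 popcount=1 -> skip
r=17=10001 popcount=2 -> KEEP
r=18=10010 popcount=2 -> KEEP
r=19=10011 popcount=3 -> skip
r=20=10100 popcount=2 -> KEEP
r=21=10101 popcount=3 -> skip
r=22=10110 popcount=3 -> skip
r=23=10111 popcount=4 -> skip
r=24=11000 popcount=2 -> KEEP
r=25=11001 popcount=3 -> skip
r=26=11010 popcount=3 -> skip
r=27=11011 popcount=4 -> skip
r=28=11100 popcount=3 -> skip
r=29=11101 popcount=4 -> skip
r=30=11110 popcount=4 -> skip
r=31=11111 popcount=5 -> skip
r=32=100000 popcount=1 -> skip
r=33=100001 popcount=2 -> KEEP
r=34=100010 popcount=2 -> KEEP
r=35=100011 popcount=3 -> skip
r=36=100100 popcount=2 -> KEEP
r=37=100101 popcount=3 -> skip
r=38=100110 popcount=3 -> skip
r=39=100111 popcount=4 -> skip
r=40=101000 popcount=2 -> KEEP
r=41=101001 popcount=3 -> skip
Kept rows: 17 18 20 24 33 34 36 40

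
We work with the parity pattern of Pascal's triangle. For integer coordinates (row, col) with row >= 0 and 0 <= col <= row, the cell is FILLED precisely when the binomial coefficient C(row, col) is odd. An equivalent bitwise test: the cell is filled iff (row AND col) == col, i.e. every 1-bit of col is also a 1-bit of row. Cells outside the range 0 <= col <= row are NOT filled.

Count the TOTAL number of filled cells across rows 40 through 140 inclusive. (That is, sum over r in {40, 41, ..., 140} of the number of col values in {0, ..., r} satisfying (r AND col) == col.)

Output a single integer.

Answer: 1988

Derivation:
r40=101000 pc2: +4 =4
r41=101001 pc3: +8 =12
r42=101010 pc3: +8 =20
r43=101011 pc4: +16 =36
r44=101100 pc3: +8 =44
r45=101101 pc4: +16 =60
r46=101110 pc4: +16 =76
r47=101111 pc5: +32 =108
r48=110000 pc2: +4 =112
r49=110001 pc3: +8 =120
r50=110010 pc3: +8 =128
r51=110011 pc4: +16 =144
r52=110100 pc3: +8 =152
r53=110101 pc4: +16 =168
r54=110110 pc4: +16 =184
r55=110111 pc5: +32 =216
r56=111000 pc3: +8 =224
r57=111001 pc4: +16 =240
r58=111010 pc4: +16 =256
r59=111011 pc5: +32 =288
r60=111100 pc4: +16 =304
r61=111101 pc5: +32 =336
r62=111110 pc5: +32 =368
r63=111111 pc6: +64 =432
r64=1000000 pc1: +2 =434
r65=1000001 pc2: +4 =438
r66=1000010 pc2: +4 =442
r67=1000011 pc3: +8 =450
r68=1000100 pc2: +4 =454
r69=1000101 pc3: +8 =462
r70=1000110 pc3: +8 =470
r71=1000111 pc4: +16 =486
r72=1001000 pc2: +4 =490
r73=1001001 pc3: +8 =498
r74=1001010 pc3: +8 =506
r75=1001011 pc4: +16 =522
r76=1001100 pc3: +8 =530
r77=1001101 pc4: +16 =546
r78=1001110 pc4: +16 =562
r79=1001111 pc5: +32 =594
r80=1010000 pc2: +4 =598
r81=1010001 pc3: +8 =606
r82=1010010 pc3: +8 =614
r83=1010011 pc4: +16 =630
r84=1010100 pc3: +8 =638
r85=1010101 pc4: +16 =654
r86=1010110 pc4: +16 =670
r87=1010111 pc5: +32 =702
r88=1011000 pc3: +8 =710
r89=1011001 pc4: +16 =726
r90=1011010 pc4: +16 =742
r91=1011011 pc5: +32 =774
r92=1011100 pc4: +16 =790
r93=1011101 pc5: +32 =822
r94=1011110 pc5: +32 =854
r95=1011111 pc6: +64 =918
r96=1100000 pc2: +4 =922
r97=1100001 pc3: +8 =930
r98=1100010 pc3: +8 =938
r99=1100011 pc4: +16 =954
r100=1100100 pc3: +8 =962
r101=1100101 pc4: +16 =978
r102=1100110 pc4: +16 =994
r103=1100111 pc5: +32 =1026
r104=1101000 pc3: +8 =1034
r105=1101001 pc4: +16 =1050
r106=1101010 pc4: +16 =1066
r107=1101011 pc5: +32 =1098
r108=1101100 pc4: +16 =1114
r109=1101101 pc5: +32 =1146
r110=1101110 pc5: +32 =1178
r111=1101111 pc6: +64 =1242
r112=1110000 pc3: +8 =1250
r113=1110001 pc4: +16 =1266
r114=1110010 pc4: +16 =1282
r115=1110011 pc5: +32 =1314
r116=1110100 pc4: +16 =1330
r117=1110101 pc5: +32 =1362
r118=1110110 pc5: +32 =1394
r119=1110111 pc6: +64 =1458
r120=1111000 pc4: +16 =1474
r121=1111001 pc5: +32 =1506
r122=1111010 pc5: +32 =1538
r123=1111011 pc6: +64 =1602
r124=1111100 pc5: +32 =1634
r125=1111101 pc6: +64 =1698
r126=1111110 pc6: +64 =1762
r127=1111111 pc7: +128 =1890
r128=10000000 pc1: +2 =1892
r129=10000001 pc2: +4 =1896
r130=10000010 pc2: +4 =1900
r131=10000011 pc3: +8 =1908
r132=10000100 pc2: +4 =1912
r133=10000101 pc3: +8 =1920
r134=10000110 pc3: +8 =1928
r135=10000111 pc4: +16 =1944
r136=10001000 pc2: +4 =1948
r137=10001001 pc3: +8 =1956
r138=10001010 pc3: +8 =1964
r139=10001011 pc4: +16 =1980
r140=10001100 pc3: +8 =1988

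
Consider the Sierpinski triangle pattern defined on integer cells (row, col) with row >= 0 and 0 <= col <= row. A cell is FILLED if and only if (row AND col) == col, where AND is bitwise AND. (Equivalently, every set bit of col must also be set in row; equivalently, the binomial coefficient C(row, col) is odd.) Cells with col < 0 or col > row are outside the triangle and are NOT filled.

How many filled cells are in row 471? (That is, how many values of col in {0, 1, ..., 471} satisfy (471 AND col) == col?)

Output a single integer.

Answer: 128

Derivation:
471 in binary = 111010111
popcount(471) = number of 1-bits in 111010111 = 7
A col c satisfies (471 AND c) == c iff every set bit of c is also set in 471; each of the 7 set bits of 471 can independently be on or off in c.
count = 2^7 = 128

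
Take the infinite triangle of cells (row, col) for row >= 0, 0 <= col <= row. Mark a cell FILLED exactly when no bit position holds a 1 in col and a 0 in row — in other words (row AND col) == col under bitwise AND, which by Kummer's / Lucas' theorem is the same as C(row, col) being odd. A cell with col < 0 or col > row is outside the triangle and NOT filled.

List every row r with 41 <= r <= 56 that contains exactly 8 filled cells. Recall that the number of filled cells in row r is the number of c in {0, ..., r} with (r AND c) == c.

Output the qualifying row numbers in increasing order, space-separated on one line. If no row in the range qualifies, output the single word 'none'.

Row r has 2^popcount(r) filled cells, so we need popcount(r) = log2(8) = 3.
Scan r = 41..56 and keep those with exactly 3 one-bits:
r=41=101001 popcount=3 -> KEEP
r=42=101010 popcount=3 -> KEEP
r=43=101011 popcount=4 -> skip
r=44=101100 popcount=3 -> KEEP
r=45=101101 popcount=4 -> skip
r=46=101110 popcount=4 -> skip
r=47=101111 popcount=5 -> skip
r=48=110000 popcount=2 -> skip
r=49=110001 popcount=3 -> KEEP
r=50=110010 popcount=3 -> KEEP
r=51=110011 popcount=4 -> skip
r=52=110100 popcount=3 -> KEEP
r=53=110101 popcount=4 -> skip
r=54=110110 popcount=4 -> skip
r=55=110111 popcount=5 -> skip
r=56=111000 popcount=3 -> KEEP
Kept rows: 41 42 44 49 50 52 56

Answer: 41 42 44 49 50 52 56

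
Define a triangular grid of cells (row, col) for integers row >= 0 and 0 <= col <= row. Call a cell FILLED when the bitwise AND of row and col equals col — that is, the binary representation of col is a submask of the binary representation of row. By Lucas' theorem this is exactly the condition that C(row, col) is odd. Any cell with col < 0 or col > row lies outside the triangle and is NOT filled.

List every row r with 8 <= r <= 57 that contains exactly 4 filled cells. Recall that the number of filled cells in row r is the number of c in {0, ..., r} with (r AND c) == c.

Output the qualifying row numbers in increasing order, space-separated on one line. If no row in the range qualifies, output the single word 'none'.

Answer: 9 10 12 17 18 20 24 33 34 36 40 48

Derivation:
Row r has 2^popcount(r) filled cells, so we need popcount(r) = log2(4) = 2.
Scan r = 8..57 and keep those with exactly 2 one-bits:
r=8=1000 popcount=1 -> skip
r=9=1001 popcount=2 -> KEEP
r=10=1010 popcount=2 -> KEEP
r=11=1011 popcount=3 -> skip
r=12=1100 popcount=2 -> KEEP
r=13=1101 popcount=3 -> skip
r=14=1110 popcount=3 -> skip
r=15=1111 popcount=4 -> skip
r=16=10000 popcount=1 -> skip
r=17=10001 popcount=2 -> KEEP
r=18=10010 popcount=2 -> KEEP
r=19=10011 popcount=3 -> skip
r=20=10100 popcount=2 -> KEEP
r=21=10101 popcount=3 -> skip
r=22=10110 popcount=3 -> skip
r=23=10111 popcount=4 -> skip
r=24=11000 popcount=2 -> KEEP
r=25=11001 popcount=3 -> skip
r=26=11010 popcount=3 -> skip
r=27=11011 popcount=4 -> skip
r=28=11100 popcount=3 -> skip
r=29=11101 popcount=4 -> skip
r=30=11110 popcount=4 -> skip
r=31=11111 popcount=5 -> skip
r=32=100000 popcount=1 -> skip
r=33=100001 popcount=2 -> KEEP
r=34=100010 popcount=2 -> KEEP
r=35=100011 popcount=3 -> skip
r=36=100100 popcount=2 -> KEEP
r=37=100101 popcount=3 -> skip
r=38=100110 popcount=3 -> skip
r=39=100111 popcount=4 -> skip
r=40=101000 popcount=2 -> KEEP
r=41=101001 popcount=3 -> skip
r=42=101010 popcount=3 -> skip
r=43=101011 popcount=4 -> skip
r=44=101100 popcount=3 -> skip
r=45=101101 popcount=4 -> skip
r=46=101110 popcount=4 -> skip
r=47=101111 popcount=5 -> skip
r=48=110000 popcount=2 -> KEEP
r=49=110001 popcount=3 -> skip
r=50=110010 popcount=3 -> skip
r=51=110011 popcount=4 -> skip
r=52=110100 popcount=3 -> skip
r=53=110101 popcount=4 -> skip
r=54=110110 popcount=4 -> skip
r=55=110111 popcount=5 -> skip
r=56=111000 popcount=3 -> skip
r=57=111001 popcount=4 -> skip
Kept rows: 9 10 12 17 18 20 24 33 34 36 40 48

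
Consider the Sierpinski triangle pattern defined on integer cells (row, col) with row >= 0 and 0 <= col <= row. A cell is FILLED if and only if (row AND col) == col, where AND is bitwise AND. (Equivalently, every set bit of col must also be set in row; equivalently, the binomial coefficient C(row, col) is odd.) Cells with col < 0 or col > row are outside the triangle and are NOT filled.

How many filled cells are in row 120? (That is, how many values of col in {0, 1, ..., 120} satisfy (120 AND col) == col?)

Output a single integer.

120 in binary = 1111000
popcount(120) = number of 1-bits in 1111000 = 4
A col c satisfies (120 AND c) == c iff every set bit of c is also set in 120; each of the 4 set bits of 120 can independently be on or off in c.
count = 2^4 = 16

Answer: 16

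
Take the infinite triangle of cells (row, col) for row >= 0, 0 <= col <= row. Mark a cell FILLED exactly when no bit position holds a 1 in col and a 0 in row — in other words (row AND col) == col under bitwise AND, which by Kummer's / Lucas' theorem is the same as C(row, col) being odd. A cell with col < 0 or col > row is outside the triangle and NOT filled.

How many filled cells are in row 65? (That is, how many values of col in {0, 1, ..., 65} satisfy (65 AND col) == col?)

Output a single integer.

Answer: 4

Derivation:
65 in binary = 1000001
popcount(65) = number of 1-bits in 1000001 = 2
A col c satisfies (65 AND c) == c iff every set bit of c is also set in 65; each of the 2 set bits of 65 can independently be on or off in c.
count = 2^2 = 4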